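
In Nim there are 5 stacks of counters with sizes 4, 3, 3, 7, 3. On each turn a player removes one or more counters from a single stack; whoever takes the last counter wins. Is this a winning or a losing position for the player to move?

Losing position

Compute the nim-sum pairwise:
4 ^ 3 = 7
7 ^ 3 = 4
4 ^ 7 = 3
3 ^ 3 = 0
The nim-sum is 0, so this is a P-position: the player to move is in a losing position under optimal play.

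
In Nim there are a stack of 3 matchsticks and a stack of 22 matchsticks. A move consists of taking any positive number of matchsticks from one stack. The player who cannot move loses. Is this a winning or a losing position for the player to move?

Winning position

Nim-sum: 3 ⊕ 22 = 21.
The nim-sum is 21 ≠ 0, so this is an N-position: the player to move can win.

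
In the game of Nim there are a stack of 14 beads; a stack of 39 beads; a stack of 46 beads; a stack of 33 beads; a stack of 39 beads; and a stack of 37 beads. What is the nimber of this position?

36

Nim-sum: 14 XOR 39 XOR 46 XOR 33 XOR 39 XOR 37 = 36.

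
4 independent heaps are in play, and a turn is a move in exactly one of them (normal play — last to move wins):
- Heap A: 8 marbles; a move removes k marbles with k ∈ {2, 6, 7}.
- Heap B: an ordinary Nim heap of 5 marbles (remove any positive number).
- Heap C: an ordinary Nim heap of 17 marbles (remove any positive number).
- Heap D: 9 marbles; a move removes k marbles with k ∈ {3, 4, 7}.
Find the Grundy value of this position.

For heap A, compute g(0), g(1), … with moves {2, 6, 7}:
g(0) = mex{} = 0
g(1) = mex{} = 0
g(2) = mex{0} = 1
g(3) = mex{0} = 1
g(4) = mex{1} = 0
g(5) = mex{1} = 0
g(6) = mex{0} = 1
g(7) = mex{0} = 1
g(8) = mex{0,1} = 2
So g(8) = 2.
Heap B is a plain Nim heap of size 5, so its Grundy value is 5.
Heap C is a plain Nim heap of size 17, so its Grundy value is 17.
For heap D, compute g(0), g(1), … with moves {3, 4, 7}:
g(0) = mex{} = 0
g(1) = mex{} = 0
g(2) = mex{} = 0
g(3) = mex{0} = 1
g(4) = mex{0} = 1
g(5) = mex{0} = 1
g(6) = mex{0,1} = 2
g(7) = mex{0,1} = 2
g(8) = mex{0,1} = 2
g(9) = mex{0,1,2} = 3
So g(9) = 3.
By the Sprague-Grundy theorem, the Grundy value of a sum of independent games is the XOR of the component values.
Combined value = 2 ⊕ 5 ⊕ 17 ⊕ 3 = 21.

21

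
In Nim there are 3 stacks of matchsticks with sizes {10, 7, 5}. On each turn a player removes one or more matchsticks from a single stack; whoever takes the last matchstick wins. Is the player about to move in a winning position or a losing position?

Winning position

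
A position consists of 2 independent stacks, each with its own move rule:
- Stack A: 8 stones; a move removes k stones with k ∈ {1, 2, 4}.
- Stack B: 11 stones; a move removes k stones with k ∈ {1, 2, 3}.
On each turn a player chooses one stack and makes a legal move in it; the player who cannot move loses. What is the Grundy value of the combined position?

Grundy values for stack A (subtraction set {1, 2, 4}):
g(0) = mex{} = 0
g(1) = mex{0} = 1
g(2) = mex{0,1} = 2
g(3) = mex{1,2} = 0
g(4) = mex{0,2} = 1
g(5) = mex{0,1} = 2
g(6) = mex{1,2} = 0
g(7) = mex{0,2} = 1
g(8) = mex{0,1} = 2
So g(8) = 2.
Build the Grundy sequence for stack B with g(k) = mex{g(k−s) : s ∈ {1, 2, 3}, s ≤ k}:
g(0) = mex{} = 0
g(1) = mex{0} = 1
g(2) = mex{0,1} = 2
g(3) = mex{0,1,2} = 3
g(4) = mex{1,2,3} = 0
g(5) = mex{0,2,3} = 1
g(6) = mex{0,1,3} = 2
g(7) = mex{0,1,2} = 3
g(8) = mex{1,2,3} = 0
g(9) = mex{0,2,3} = 1
g(10) = mex{0,1,3} = 2
g(11) = mex{0,1,2} = 3
So g(11) = 3.
The value of a disjunctive sum is the nim-sum of the parts.
Combined value = 2 XOR 3 = 1.

1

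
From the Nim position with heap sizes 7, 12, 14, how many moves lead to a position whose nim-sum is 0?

Compute the nim-sum pairwise:
7 XOR 12 = 11
11 XOR 14 = 5
The overall nim-sum is X = 5. A heap of size p has a winning move iff p XOR X < p (reduce it to p XOR X).
  7: 7 XOR 5 = 2 < 7 — winning move (to 2).
  12: 12 XOR 5 = 9 < 12 — winning move (to 9).
  14: 14 XOR 5 = 11 < 14 — winning move (to 11).
That gives 3 winning moves.

3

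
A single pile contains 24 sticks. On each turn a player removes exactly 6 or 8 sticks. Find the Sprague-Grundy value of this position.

Build the Grundy sequence with g(k) = mex{g(k−s) : s ∈ {6, 8}, s ≤ k}:
k:     0  1  2  3  4  5  6  7  8  9 10 11 12 13 14 15 16 17 18 19 20 21 22 23 24
g(k):  0  0  0  0  0  0  1  1  1  1  1  1  2  2  0  0  0  0  0  0  1  1  1  1  1
So g(24) = 1.

1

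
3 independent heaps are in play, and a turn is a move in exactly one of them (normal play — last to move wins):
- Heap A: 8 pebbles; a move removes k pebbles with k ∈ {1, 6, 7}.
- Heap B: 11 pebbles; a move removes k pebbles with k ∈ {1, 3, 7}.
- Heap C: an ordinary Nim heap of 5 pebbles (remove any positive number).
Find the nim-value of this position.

6

Build the Grundy sequence for heap A with g(k) = mex{g(k−s) : s ∈ {1, 6, 7}, s ≤ k}:
g(0) = mex{} = 0
g(1) = mex{0} = 1
g(2) = mex{1} = 0
g(3) = mex{0} = 1
g(4) = mex{1} = 0
g(5) = mex{0} = 1
g(6) = mex{0,1} = 2
g(7) = mex{0,1,2} = 3
g(8) = mex{0,1,3} = 2
So g(8) = 2.
Build the Grundy sequence for heap B with g(k) = mex{g(k−s) : s ∈ {1, 3, 7}, s ≤ k}:
g(0) = mex{} = 0
g(1) = mex{0} = 1
g(2) = mex{1} = 0
g(3) = mex{0} = 1
g(4) = mex{1} = 0
g(5) = mex{0} = 1
g(6) = mex{1} = 0
g(7) = mex{0} = 1
g(8) = mex{1} = 0
g(9) = mex{0} = 1
g(10) = mex{1} = 0
g(11) = mex{0} = 1
So g(11) = 1.
Heap C is a plain Nim heap of size 5, so its Grundy value is 5.
The value of a disjunctive sum is the nim-sum of the parts.
Combined value = 2 XOR 1 XOR 5 = 6.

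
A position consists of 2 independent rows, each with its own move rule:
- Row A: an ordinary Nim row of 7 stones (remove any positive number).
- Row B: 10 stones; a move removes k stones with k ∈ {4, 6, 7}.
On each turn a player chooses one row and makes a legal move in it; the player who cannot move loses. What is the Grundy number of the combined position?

5

Row A is a plain Nim row of size 7, so its Grundy value is 7.
Build the Grundy sequence for row B with g(k) = mex{g(k−s) : s ∈ {4, 6, 7}, s ≤ k}:
k:     0  1  2  3  4  5  6  7  8  9 10
g(k):  0  0  0  0  1  1  1  1  2  2  2
So g(10) = 2.
The value of a disjunctive sum is the nim-sum of the parts.
Combined value = 7 XOR 2 = 5.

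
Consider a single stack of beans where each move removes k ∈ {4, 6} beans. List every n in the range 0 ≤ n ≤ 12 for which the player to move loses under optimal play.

0, 1, 2, 3, 10, 11, 12

Grundy values for subtraction set {4, 6}:
k:     0  1  2  3  4  5  6  7  8  9 10 11 12
g(k):  0  0  0  0  1  1  1  1  2  2  0  0  0
The P-positions (g = 0) in 0..12 are 0, 1, 2, 3, 10, 11, 12.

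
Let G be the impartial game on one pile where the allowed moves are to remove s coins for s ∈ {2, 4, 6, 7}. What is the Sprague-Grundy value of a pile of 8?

4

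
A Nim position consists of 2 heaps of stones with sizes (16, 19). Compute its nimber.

Bitwise XOR of the heap sizes:
  10000  (16)
  10011  (19)
  -----
  00011  (3)

3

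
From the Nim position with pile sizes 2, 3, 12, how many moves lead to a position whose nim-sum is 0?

1

Nim-sum: 2 ^ 3 ^ 12 = 13.
The overall nim-sum is X = 13. A pile of size p has a winning move iff p XOR X < p (reduce it to p XOR X).
  2: 2 XOR 13 = 15 ≥ 2 — no move.
  3: 3 XOR 13 = 14 ≥ 3 — no move.
  12: 12 XOR 13 = 1 < 12 — winning move (to 1).
That gives 1 winning move.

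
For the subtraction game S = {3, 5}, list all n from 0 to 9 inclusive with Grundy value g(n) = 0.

0, 1, 2, 8, 9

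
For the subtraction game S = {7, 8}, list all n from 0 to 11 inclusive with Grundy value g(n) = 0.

0, 1, 2, 3, 4, 5, 6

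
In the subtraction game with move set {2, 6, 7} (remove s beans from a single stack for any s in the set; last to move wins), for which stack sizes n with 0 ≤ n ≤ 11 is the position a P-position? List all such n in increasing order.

Grundy values for subtraction set {2, 6, 7}:
g(0) = mex{} = 0
g(1) = mex{} = 0
g(2) = mex{0} = 1
g(3) = mex{0} = 1
g(4) = mex{1} = 0
g(5) = mex{1} = 0
g(6) = mex{0} = 1
g(7) = mex{0} = 1
g(8) = mex{0,1} = 2
g(9) = mex{1} = 0
g(10) = mex{0,1,2} = 3
g(11) = mex{0} = 1
The P-positions (g = 0) in 0..11 are 0, 1, 4, 5, 9.

0, 1, 4, 5, 9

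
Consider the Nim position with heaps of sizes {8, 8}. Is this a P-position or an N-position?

P-position

Write each in binary and XOR column by column:
  1000  (8)
  1000  (8)
  ----
  0000  (0)
The nim-sum is 0, so this is a P-position: the player to move is in a losing position under optimal play.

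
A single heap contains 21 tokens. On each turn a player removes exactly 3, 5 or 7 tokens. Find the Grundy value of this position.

0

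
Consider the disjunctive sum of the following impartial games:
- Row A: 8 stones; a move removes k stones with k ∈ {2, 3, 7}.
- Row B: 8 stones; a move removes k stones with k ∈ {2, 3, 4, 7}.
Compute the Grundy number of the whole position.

For row A, compute g(0), g(1), … with moves {2, 3, 7}:
k:     0  1  2  3  4  5  6  7  8
g(k):  0  0  1  1  2  0  0  1  1
So g(8) = 1.
Grundy values for row B (subtraction set {2, 3, 4, 7}):
k:     0  1  2  3  4  5  6  7  8
g(k):  0  0  1  1  2  2  0  3  1
So g(8) = 1.
The value of a disjunctive sum is the nim-sum of the parts.
Combined value = 1 ⊕ 1 = 0.

0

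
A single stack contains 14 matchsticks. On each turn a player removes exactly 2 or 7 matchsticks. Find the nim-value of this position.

Compute g(0), g(1), … for moves {2, 7}:
k:     0  1  2  3  4  5  6  7  8  9 10 11 12 13 14
g(k):  0  0  1  1  0  0  1  1  2  0  0  1  1  0  0
So g(14) = 0.

0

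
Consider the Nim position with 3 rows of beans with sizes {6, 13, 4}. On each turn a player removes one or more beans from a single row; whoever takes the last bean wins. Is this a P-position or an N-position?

Write each in binary and XOR column by column:
  0110  (6)
  1101  (13)
  0100  (4)
  ----
  1111  (15)
The nim-sum is 15 ≠ 0, so this is an N-position: the player to move can win.

N-position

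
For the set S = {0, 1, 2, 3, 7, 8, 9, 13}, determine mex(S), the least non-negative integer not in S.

4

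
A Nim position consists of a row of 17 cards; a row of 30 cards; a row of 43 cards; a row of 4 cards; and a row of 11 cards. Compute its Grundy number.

Nim-sum: 17 ^ 30 ^ 43 ^ 4 ^ 11 = 43.

43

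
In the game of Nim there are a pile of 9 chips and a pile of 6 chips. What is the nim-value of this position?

Compute the nim-sum pairwise:
9 ^ 6 = 15

15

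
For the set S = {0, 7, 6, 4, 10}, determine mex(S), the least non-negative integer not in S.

0 is in the set but 1 is not, so the mex is 1.

1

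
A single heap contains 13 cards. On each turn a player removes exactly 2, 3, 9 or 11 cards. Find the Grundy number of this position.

0

Build the Grundy sequence with g(k) = mex{g(k−s) : s ∈ {2, 3, 9, 11}, s ≤ k}:
k:     0  1  2  3  4  5  6  7  8  9 10 11 12 13
g(k):  0  0  1  1  2  0  0  1  1  2  2  3  3  0
So g(13) = 0.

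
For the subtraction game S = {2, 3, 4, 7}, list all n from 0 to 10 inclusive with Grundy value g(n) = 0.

Compute g(0), g(1), … for moves {2, 3, 4, 7}:
k:     0  1  2  3  4  5  6  7  8  9 10
g(k):  0  0  1  1  2  2  0  3  1  4  2
The P-positions (g = 0) in 0..10 are 0, 1, 6.

0, 1, 6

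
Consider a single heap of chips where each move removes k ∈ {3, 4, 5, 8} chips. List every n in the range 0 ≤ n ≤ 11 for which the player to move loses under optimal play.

0, 1, 2, 11

Grundy values for subtraction set {3, 4, 5, 8}:
g(0) = mex{} = 0
g(1) = mex{} = 0
g(2) = mex{} = 0
g(3) = mex{0} = 1
g(4) = mex{0} = 1
g(5) = mex{0} = 1
g(6) = mex{0,1} = 2
g(7) = mex{0,1} = 2
g(8) = mex{0,1} = 2
g(9) = mex{0,1,2} = 3
g(10) = mex{0,1,2} = 3
g(11) = mex{1,2} = 0
The P-positions (g = 0) in 0..11 are 0, 1, 2, 11.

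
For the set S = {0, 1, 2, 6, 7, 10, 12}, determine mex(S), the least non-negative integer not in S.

3

The values 0, 1, 2 are all present; 3 is the first non-negative integer missing from the set.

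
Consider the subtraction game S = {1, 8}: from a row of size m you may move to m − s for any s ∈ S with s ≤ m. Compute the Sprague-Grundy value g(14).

Compute g(0), g(1), … for moves {1, 8}:
g(0) = mex{} = 0
g(1) = mex{0} = 1
g(2) = mex{1} = 0
g(3) = mex{0} = 1
g(4) = mex{1} = 0
g(5) = mex{0} = 1
g(6) = mex{1} = 0
g(7) = mex{0} = 1
g(8) = mex{0,1} = 2
g(9) = mex{1,2} = 0
g(10) = mex{0} = 1
g(11) = mex{1} = 0
g(12) = mex{0} = 1
g(13) = mex{1} = 0
g(14) = mex{0} = 1
So g(14) = 1.

1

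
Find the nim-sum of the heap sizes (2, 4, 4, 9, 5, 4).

10

Write each in binary and XOR column by column:
  0010  (2)
  0100  (4)
  0100  (4)
  1001  (9)
  0101  (5)
  0100  (4)
  ----
  1010  (10)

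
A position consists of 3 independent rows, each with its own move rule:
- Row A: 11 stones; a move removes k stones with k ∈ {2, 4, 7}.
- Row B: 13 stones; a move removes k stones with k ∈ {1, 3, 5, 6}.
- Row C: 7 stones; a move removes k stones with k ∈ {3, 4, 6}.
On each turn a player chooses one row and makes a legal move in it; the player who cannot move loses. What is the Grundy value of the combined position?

3

For row A, compute g(0), g(1), … with moves {2, 4, 7}:
k:     0  1  2  3  4  5  6  7  8  9 10 11
g(k):  0  0  1  1  2  2  0  3  1  0  2  1
So g(11) = 1.
Grundy values for row B (subtraction set {1, 3, 5, 6}):
k:     0  1  2  3  4  5  6  7  8  9 10 11 12 13
g(k):  0  1  0  1  0  1  2  3  2  3  2  0  1  0
So g(13) = 0.
Build the Grundy sequence for row C with g(k) = mex{g(k−s) : s ∈ {3, 4, 6}, s ≤ k}:
k:     0  1  2  3  4  5  6  7
g(k):  0  0  0  1  1  1  2  2
So g(7) = 2.
The value of a disjunctive sum is the nim-sum of the parts.
Combined value = 1 XOR 0 XOR 2 = 3.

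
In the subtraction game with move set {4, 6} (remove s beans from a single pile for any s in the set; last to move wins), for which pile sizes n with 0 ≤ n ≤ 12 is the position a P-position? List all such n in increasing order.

0, 1, 2, 3, 10, 11, 12

Grundy values for subtraction set {4, 6}:
k:     0  1  2  3  4  5  6  7  8  9 10 11 12
g(k):  0  0  0  0  1  1  1  1  2  2  0  0  0
The P-positions (g = 0) in 0..12 are 0, 1, 2, 3, 10, 11, 12.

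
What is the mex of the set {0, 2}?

0 is in the set but 1 is not, so the mex is 1.

1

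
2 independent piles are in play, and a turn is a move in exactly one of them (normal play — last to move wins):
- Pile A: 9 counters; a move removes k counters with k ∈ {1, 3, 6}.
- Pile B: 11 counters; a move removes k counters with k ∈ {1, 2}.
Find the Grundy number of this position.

2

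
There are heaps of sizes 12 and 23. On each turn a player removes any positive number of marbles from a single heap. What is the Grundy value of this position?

27

Compute the nim-sum pairwise:
12 ^ 23 = 27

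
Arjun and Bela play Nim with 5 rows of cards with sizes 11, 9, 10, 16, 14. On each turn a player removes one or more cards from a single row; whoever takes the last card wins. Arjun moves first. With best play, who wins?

Nim-sum: 11 ^ 9 ^ 10 ^ 16 ^ 14 = 22.
The nim-sum is 22 ≠ 0, so this is an N-position: the player to move can win; Arjun has a winning move.

Arjun wins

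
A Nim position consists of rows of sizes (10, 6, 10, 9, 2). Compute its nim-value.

Write each in binary and XOR column by column:
  1010  (10)
  0110  (6)
  1010  (10)
  1001  (9)
  0010  (2)
  ----
  1101  (13)

13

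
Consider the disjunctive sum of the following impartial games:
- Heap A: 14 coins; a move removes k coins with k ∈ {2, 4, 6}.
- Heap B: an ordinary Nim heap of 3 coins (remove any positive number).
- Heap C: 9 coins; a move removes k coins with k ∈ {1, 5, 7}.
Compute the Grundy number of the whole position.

Build the Grundy sequence for heap A with g(k) = mex{g(k−s) : s ∈ {2, 4, 6}, s ≤ k}:
k:     0  1  2  3  4  5  6  7  8  9 10 11 12 13 14
g(k):  0  0  1  1  2  2  3  3  0  0  1  1  2  2  3
So g(14) = 3.
Heap B is a plain Nim heap of size 3, so its Grundy value is 3.
For heap C, compute g(0), g(1), … with moves {1, 5, 7}:
k:     0  1  2  3  4  5  6  7  8  9
g(k):  0  1  0  1  0  1  0  1  0  1
So g(9) = 1.
By the Sprague-Grundy theorem, the Grundy value of a sum of independent games is the XOR of the component values.
Combined value = 3 ⊕ 3 ⊕ 1 = 1.

1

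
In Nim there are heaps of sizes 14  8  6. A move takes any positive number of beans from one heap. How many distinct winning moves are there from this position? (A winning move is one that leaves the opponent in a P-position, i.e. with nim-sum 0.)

0

Nim-sum: 14 XOR 8 XOR 6 = 0.
The nim-sum is already 0, so every move leaves a nonzero nim-sum — there are no winning moves.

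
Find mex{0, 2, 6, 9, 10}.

0 is in the set but 1 is not, so the mex is 1.

1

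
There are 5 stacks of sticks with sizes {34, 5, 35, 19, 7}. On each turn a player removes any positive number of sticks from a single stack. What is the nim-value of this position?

16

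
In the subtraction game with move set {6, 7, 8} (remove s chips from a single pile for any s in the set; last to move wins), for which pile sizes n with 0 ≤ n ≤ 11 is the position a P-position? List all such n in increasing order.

0, 1, 2, 3, 4, 5

Grundy values for subtraction set {6, 7, 8}:
g(0) = mex{} = 0
g(1) = mex{} = 0
g(2) = mex{} = 0
g(3) = mex{} = 0
g(4) = mex{} = 0
g(5) = mex{} = 0
g(6) = mex{0} = 1
g(7) = mex{0} = 1
g(8) = mex{0} = 1
g(9) = mex{0} = 1
g(10) = mex{0} = 1
g(11) = mex{0} = 1
The P-positions (g = 0) in 0..11 are 0, 1, 2, 3, 4, 5.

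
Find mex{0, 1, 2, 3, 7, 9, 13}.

4

The values 0, 1, 2, 3 are all present; 4 is the first non-negative integer missing from the set.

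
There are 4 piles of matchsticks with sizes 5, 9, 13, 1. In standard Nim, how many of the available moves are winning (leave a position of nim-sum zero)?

0

Nim-sum: 5 XOR 9 XOR 13 XOR 1 = 0.
The nim-sum is already 0, so every move leaves a nonzero nim-sum — there are no winning moves.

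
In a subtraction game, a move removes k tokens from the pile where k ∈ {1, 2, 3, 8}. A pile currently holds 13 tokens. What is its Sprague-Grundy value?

0

Grundy values for subtraction set {1, 2, 3, 8}:
k:     0  1  2  3  4  5  6  7  8  9 10 11 12 13
g(k):  0  1  2  3  0  1  2  3  4  0  1  2  3  0
So g(13) = 0.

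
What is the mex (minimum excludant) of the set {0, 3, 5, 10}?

0 is in the set but 1 is not, so the mex is 1.

1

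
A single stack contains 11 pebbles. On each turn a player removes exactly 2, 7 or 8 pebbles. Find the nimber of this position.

Compute g(0), g(1), … for moves {2, 7, 8}:
k:     0  1  2  3  4  5  6  7  8  9 10 11
g(k):  0  0  1  1  0  0  1  1  2  2  0  3
So g(11) = 3.

3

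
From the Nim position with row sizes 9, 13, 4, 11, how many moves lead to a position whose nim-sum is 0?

3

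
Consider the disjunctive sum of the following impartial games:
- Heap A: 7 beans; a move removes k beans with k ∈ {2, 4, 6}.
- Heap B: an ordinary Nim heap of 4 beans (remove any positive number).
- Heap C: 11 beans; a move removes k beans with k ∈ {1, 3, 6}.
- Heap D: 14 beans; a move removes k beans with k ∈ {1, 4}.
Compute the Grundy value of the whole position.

Grundy values for heap A (subtraction set {2, 4, 6}):
k:     0  1  2  3  4  5  6  7
g(k):  0  0  1  1  2  2  3  3
So g(7) = 3.
Heap B is a plain Nim heap of size 4, so its Grundy value is 4.
Grundy values for heap C (subtraction set {1, 3, 6}):
k:     0  1  2  3  4  5  6  7  8  9 10 11
g(k):  0  1  0  1  0  1  2  3  2  0  1  0
So g(11) = 0.
For heap D, compute g(0), g(1), … with moves {1, 4}:
k:     0  1  2  3  4  5  6  7  8  9 10 11 12 13 14
g(k):  0  1  0  1  2  0  1  0  1  2  0  1  0  1  2
So g(14) = 2.
The value of a disjunctive sum is the nim-sum of the parts.
Combined value = 3 XOR 4 XOR 0 XOR 2 = 5.

5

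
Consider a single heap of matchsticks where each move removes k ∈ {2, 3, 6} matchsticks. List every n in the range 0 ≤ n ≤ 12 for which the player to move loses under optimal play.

Compute g(0), g(1), … for moves {2, 3, 6}:
g(0) = mex{} = 0
g(1) = mex{} = 0
g(2) = mex{0} = 1
g(3) = mex{0} = 1
g(4) = mex{0,1} = 2
g(5) = mex{1} = 0
g(6) = mex{0,1,2} = 3
g(7) = mex{0,2} = 1
g(8) = mex{0,1,3} = 2
g(9) = mex{1,3} = 0
g(10) = mex{1,2} = 0
g(11) = mex{0,2} = 1
g(12) = mex{0,3} = 1
The P-positions (g = 0) in 0..12 are 0, 1, 5, 9, 10.

0, 1, 5, 9, 10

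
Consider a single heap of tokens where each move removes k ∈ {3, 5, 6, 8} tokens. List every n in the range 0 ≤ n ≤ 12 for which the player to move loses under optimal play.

Build the Grundy sequence with g(k) = mex{g(k−s) : s ∈ {3, 5, 6, 8}, s ≤ k}:
k:     0  1  2  3  4  5  6  7  8  9 10 11 12
g(k):  0  0  0  1  1  1  2  2  2  3  3  0  0
The P-positions (g = 0) in 0..12 are 0, 1, 2, 11, 12.

0, 1, 2, 11, 12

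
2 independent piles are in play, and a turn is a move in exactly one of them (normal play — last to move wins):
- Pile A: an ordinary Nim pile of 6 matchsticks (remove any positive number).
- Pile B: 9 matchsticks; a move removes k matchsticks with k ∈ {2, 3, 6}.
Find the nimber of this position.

Pile A is a plain Nim pile of size 6, so its Grundy value is 6.
For pile B, compute g(0), g(1), … with moves {2, 3, 6}:
g(0) = mex{} = 0
g(1) = mex{} = 0
g(2) = mex{0} = 1
g(3) = mex{0} = 1
g(4) = mex{0,1} = 2
g(5) = mex{1} = 0
g(6) = mex{0,1,2} = 3
g(7) = mex{0,2} = 1
g(8) = mex{0,1,3} = 2
g(9) = mex{1,3} = 0
So g(9) = 0.
The value of a disjunctive sum is the nim-sum of the parts.
Combined value = 6 XOR 0 = 6.

6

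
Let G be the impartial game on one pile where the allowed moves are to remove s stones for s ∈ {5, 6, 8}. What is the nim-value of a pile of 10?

2

Compute g(0), g(1), … for moves {5, 6, 8}:
k:     0  1  2  3  4  5  6  7  8  9 10
g(k):  0  0  0  0  0  1  1  1  1  1  2
So g(10) = 2.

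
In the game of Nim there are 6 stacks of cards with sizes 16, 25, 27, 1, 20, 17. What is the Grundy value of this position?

Nim-sum: 16 ^ 25 ^ 27 ^ 1 ^ 20 ^ 17 = 22.

22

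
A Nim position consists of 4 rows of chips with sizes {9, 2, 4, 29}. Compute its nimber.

18

Compute the nim-sum pairwise:
9 ⊕ 2 = 11
11 ⊕ 4 = 15
15 ⊕ 29 = 18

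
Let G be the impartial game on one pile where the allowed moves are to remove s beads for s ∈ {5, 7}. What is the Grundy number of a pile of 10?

2

Build the Grundy sequence with g(k) = mex{g(k−s) : s ∈ {5, 7}, s ≤ k}:
g(0) = mex{} = 0
g(1) = mex{} = 0
g(2) = mex{} = 0
g(3) = mex{} = 0
g(4) = mex{} = 0
g(5) = mex{0} = 1
g(6) = mex{0} = 1
g(7) = mex{0} = 1
g(8) = mex{0} = 1
g(9) = mex{0} = 1
g(10) = mex{0,1} = 2
So g(10) = 2.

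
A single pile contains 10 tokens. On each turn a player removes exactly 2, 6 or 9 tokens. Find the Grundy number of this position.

1

Build the Grundy sequence with g(k) = mex{g(k−s) : s ∈ {2, 6, 9}, s ≤ k}:
k:     0  1  2  3  4  5  6  7  8  9 10
g(k):  0  0  1  1  0  0  1  1  0  2  1
So g(10) = 1.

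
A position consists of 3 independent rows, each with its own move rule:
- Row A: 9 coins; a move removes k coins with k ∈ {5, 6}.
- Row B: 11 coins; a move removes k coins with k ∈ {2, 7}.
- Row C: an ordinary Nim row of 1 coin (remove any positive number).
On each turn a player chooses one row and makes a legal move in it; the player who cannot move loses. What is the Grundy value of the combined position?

1

Build the Grundy sequence for row A with g(k) = mex{g(k−s) : s ∈ {5, 6}, s ≤ k}:
g(0) = mex{} = 0
g(1) = mex{} = 0
g(2) = mex{} = 0
g(3) = mex{} = 0
g(4) = mex{} = 0
g(5) = mex{0} = 1
g(6) = mex{0} = 1
g(7) = mex{0} = 1
g(8) = mex{0} = 1
g(9) = mex{0} = 1
So g(9) = 1.
For row B, compute g(0), g(1), … with moves {2, 7}:
k:     0  1  2  3  4  5  6  7  8  9 10 11
g(k):  0  0  1  1  0  0  1  1  2  0  0  1
So g(11) = 1.
Row C is a plain Nim row of size 1, so its Grundy value is 1.
The value of a disjunctive sum is the nim-sum of the parts.
Combined value = 1 XOR 1 XOR 1 = 1.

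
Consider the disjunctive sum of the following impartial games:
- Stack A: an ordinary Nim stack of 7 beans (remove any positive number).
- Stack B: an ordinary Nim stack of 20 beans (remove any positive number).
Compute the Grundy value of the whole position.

19

Stack A is a plain Nim stack of size 7, so its Grundy value is 7.
Stack B is a plain Nim stack of size 20, so its Grundy value is 20.
By the Sprague-Grundy theorem, the Grundy value of a sum of independent games is the XOR of the component values.
Combined value = 7 ⊕ 20 = 19.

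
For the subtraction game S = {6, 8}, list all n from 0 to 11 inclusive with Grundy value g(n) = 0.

Build the Grundy sequence with g(k) = mex{g(k−s) : s ∈ {6, 8}, s ≤ k}:
k:     0  1  2  3  4  5  6  7  8  9 10 11
g(k):  0  0  0  0  0  0  1  1  1  1  1  1
The P-positions (g = 0) in 0..11 are 0, 1, 2, 3, 4, 5.

0, 1, 2, 3, 4, 5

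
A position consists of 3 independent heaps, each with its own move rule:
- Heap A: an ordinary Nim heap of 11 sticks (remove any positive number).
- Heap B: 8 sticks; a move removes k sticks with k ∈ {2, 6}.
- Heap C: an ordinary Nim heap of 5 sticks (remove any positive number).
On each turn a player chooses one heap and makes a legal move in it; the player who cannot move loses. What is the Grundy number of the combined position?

14

Heap A is a plain Nim heap of size 11, so its Grundy value is 11.
Build the Grundy sequence for heap B with g(k) = mex{g(k−s) : s ∈ {2, 6}, s ≤ k}:
k:     0  1  2  3  4  5  6  7  8
g(k):  0  0  1  1  0  0  1  1  0
So g(8) = 0.
Heap C is a plain Nim heap of size 5, so its Grundy value is 5.
By the Sprague-Grundy theorem, the Grundy value of a sum of independent games is the XOR of the component values.
Combined value = 11 ⊕ 0 ⊕ 5 = 14.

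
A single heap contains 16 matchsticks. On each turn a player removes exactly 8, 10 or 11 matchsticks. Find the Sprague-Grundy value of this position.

2

Grundy values for subtraction set {8, 10, 11}:
k:     0  1  2  3  4  5  6  7  8  9 10 11 12 13 14 15 16
g(k):  0  0  0  0  0  0  0  0  1  1  1  1  1  1  1  1  2
So g(16) = 2.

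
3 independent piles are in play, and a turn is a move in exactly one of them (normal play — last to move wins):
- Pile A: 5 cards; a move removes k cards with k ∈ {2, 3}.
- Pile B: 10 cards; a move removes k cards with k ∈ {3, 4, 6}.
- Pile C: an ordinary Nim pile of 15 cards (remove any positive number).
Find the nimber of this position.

Build the Grundy sequence for pile A with g(k) = mex{g(k−s) : s ∈ {2, 3}, s ≤ k}:
g(0) = mex{} = 0
g(1) = mex{} = 0
g(2) = mex{0} = 1
g(3) = mex{0} = 1
g(4) = mex{0,1} = 2
g(5) = mex{1} = 0
So g(5) = 0.
For pile B, compute g(0), g(1), … with moves {3, 4, 6}:
k:     0  1  2  3  4  5  6  7  8  9 10
g(k):  0  0  0  1  1  1  2  2  2  0  0
So g(10) = 0.
Pile C is a plain Nim pile of size 15, so its Grundy value is 15.
By the Sprague-Grundy theorem, the Grundy value of a sum of independent games is the XOR of the component values.
Combined value = 0 ⊕ 0 ⊕ 15 = 15.

15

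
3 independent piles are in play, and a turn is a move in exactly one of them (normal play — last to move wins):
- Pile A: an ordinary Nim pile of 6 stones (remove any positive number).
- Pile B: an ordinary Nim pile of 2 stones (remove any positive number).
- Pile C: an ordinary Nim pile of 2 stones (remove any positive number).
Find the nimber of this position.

6

Pile A is a plain Nim pile of size 6, so its Grundy value is 6.
Pile B is a plain Nim pile of size 2, so its Grundy value is 2.
Pile C is a plain Nim pile of size 2, so its Grundy value is 2.
By the Sprague-Grundy theorem, the Grundy value of a sum of independent games is the XOR of the component values.
Combined value = 6 XOR 2 XOR 2 = 6.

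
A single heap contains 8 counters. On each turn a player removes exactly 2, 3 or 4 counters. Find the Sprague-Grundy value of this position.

1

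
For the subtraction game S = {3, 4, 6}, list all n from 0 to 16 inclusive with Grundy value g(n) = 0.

0, 1, 2, 9, 10, 11

Grundy values for subtraction set {3, 4, 6}:
k:     0  1  2  3  4  5  6  7  8  9 10 11 12 13 14 15 16
g(k):  0  0  0  1  1  1  2  2  2  0  0  0  1  1  1  2  2
The P-positions (g = 0) in 0..16 are 0, 1, 2, 9, 10, 11.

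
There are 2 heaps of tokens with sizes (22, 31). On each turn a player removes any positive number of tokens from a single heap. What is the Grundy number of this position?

In binary:
  10110  (22)
  11111  (31)
  -----
  01001  (9)

9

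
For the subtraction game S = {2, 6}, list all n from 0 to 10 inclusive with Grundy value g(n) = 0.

Build the Grundy sequence with g(k) = mex{g(k−s) : s ∈ {2, 6}, s ≤ k}:
k:     0  1  2  3  4  5  6  7  8  9 10
g(k):  0  0  1  1  0  0  1  1  0  0  1
The P-positions (g = 0) in 0..10 are 0, 1, 4, 5, 8, 9.

0, 1, 4, 5, 8, 9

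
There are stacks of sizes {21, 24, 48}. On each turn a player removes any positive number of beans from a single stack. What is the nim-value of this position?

61

Nim-sum: 21 ⊕ 24 ⊕ 48 = 61.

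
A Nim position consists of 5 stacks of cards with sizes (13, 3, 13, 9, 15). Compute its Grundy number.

5

Compute the nim-sum pairwise:
13 ^ 3 = 14
14 ^ 13 = 3
3 ^ 9 = 10
10 ^ 15 = 5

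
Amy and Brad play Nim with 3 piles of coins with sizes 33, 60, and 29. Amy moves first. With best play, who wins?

Compute the nim-sum pairwise:
33 XOR 60 = 29
29 XOR 29 = 0
The nim-sum is 0, so this is a P-position: the player to move is in a losing position under optimal play; Amy is about to move from it and so loses — Brad wins.

Brad wins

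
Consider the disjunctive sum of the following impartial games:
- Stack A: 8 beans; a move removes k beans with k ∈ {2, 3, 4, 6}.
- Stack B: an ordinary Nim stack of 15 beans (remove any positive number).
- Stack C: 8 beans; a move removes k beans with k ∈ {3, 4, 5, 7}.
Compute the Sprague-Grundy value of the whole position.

13

For stack A, compute g(0), g(1), … with moves {2, 3, 4, 6}:
k:     0  1  2  3  4  5  6  7  8
g(k):  0  0  1  1  2  2  3  3  0
So g(8) = 0.
Stack B is a plain Nim stack of size 15, so its Grundy value is 15.
For stack C, compute g(0), g(1), … with moves {3, 4, 5, 7}:
g(0) = mex{} = 0
g(1) = mex{} = 0
g(2) = mex{} = 0
g(3) = mex{0} = 1
g(4) = mex{0} = 1
g(5) = mex{0} = 1
g(6) = mex{0,1} = 2
g(7) = mex{0,1} = 2
g(8) = mex{0,1} = 2
So g(8) = 2.
The value of a disjunctive sum is the nim-sum of the parts.
Combined value = 0 XOR 15 XOR 2 = 13.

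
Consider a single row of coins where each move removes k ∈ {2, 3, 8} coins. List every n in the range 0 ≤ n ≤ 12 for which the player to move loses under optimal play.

0, 1, 5, 6, 10, 11

Grundy values for subtraction set {2, 3, 8}:
k:     0  1  2  3  4  5  6  7  8  9 10 11 12
g(k):  0  0  1  1  2  0  0  1  1  2  0  0  1
The P-positions (g = 0) in 0..12 are 0, 1, 5, 6, 10, 11.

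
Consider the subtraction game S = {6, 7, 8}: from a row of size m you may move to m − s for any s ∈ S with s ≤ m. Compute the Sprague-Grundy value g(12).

Grundy values for subtraction set {6, 7, 8}:
g(0) = mex{} = 0
g(1) = mex{} = 0
g(2) = mex{} = 0
g(3) = mex{} = 0
g(4) = mex{} = 0
g(5) = mex{} = 0
g(6) = mex{0} = 1
g(7) = mex{0} = 1
g(8) = mex{0} = 1
g(9) = mex{0} = 1
g(10) = mex{0} = 1
g(11) = mex{0} = 1
g(12) = mex{0,1} = 2
So g(12) = 2.

2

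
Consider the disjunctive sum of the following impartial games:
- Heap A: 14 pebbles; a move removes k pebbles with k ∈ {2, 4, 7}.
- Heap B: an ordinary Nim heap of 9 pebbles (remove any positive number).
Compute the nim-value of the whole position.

Grundy values for heap A (subtraction set {2, 4, 7}):
k:     0  1  2  3  4  5  6  7  8  9 10 11 12 13 14
g(k):  0  0  1  1  2  2  0  3  1  0  2  1  0  2  1
So g(14) = 1.
Heap B is a plain Nim heap of size 9, so its Grundy value is 9.
By the Sprague-Grundy theorem, the Grundy value of a sum of independent games is the XOR of the component values.
Combined value = 1 ⊕ 9 = 8.

8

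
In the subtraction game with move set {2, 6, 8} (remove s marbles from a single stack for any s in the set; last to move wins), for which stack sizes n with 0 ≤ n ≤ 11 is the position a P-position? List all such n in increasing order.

0, 1, 4, 5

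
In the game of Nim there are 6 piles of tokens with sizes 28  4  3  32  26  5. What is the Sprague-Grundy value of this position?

36

Nim-sum: 28 XOR 4 XOR 3 XOR 32 XOR 26 XOR 5 = 36.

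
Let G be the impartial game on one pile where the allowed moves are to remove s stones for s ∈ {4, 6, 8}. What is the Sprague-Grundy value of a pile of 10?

2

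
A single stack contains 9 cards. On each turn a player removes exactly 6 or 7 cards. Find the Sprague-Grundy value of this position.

1

Grundy values for subtraction set {6, 7}:
k:     0  1  2  3  4  5  6  7  8  9
g(k):  0  0  0  0  0  0  1  1  1  1
So g(9) = 1.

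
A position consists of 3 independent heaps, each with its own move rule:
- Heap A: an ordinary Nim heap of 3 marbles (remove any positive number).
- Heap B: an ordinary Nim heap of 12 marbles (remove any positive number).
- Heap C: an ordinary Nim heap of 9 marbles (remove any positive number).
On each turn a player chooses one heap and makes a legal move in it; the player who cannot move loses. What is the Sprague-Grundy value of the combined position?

6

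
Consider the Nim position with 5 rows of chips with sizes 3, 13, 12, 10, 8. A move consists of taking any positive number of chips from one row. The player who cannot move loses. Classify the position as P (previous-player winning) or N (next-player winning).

P-position

Write each in binary and XOR column by column:
  0011  (3)
  1101  (13)
  1100  (12)
  1010  (10)
  1000  (8)
  ----
  0000  (0)
The nim-sum is 0, so this is a P-position: the player to move is in a losing position under optimal play.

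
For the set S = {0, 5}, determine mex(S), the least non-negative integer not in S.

0 is in the set but 1 is not, so the mex is 1.

1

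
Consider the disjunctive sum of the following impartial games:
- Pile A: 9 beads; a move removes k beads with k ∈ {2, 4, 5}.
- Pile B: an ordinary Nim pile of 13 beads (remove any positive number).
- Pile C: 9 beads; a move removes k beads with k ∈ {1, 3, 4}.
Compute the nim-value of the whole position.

For pile A, compute g(0), g(1), … with moves {2, 4, 5}:
k:     0  1  2  3  4  5  6  7  8  9
g(k):  0  0  1  1  2  2  3  0  0  1
So g(9) = 1.
Pile B is a plain Nim pile of size 13, so its Grundy value is 13.
For pile C, compute g(0), g(1), … with moves {1, 3, 4}:
k:     0  1  2  3  4  5  6  7  8  9
g(k):  0  1  0  1  2  3  2  0  1  0
So g(9) = 0.
By the Sprague-Grundy theorem, the Grundy value of a sum of independent games is the XOR of the component values.
Combined value = 1 XOR 13 XOR 0 = 12.

12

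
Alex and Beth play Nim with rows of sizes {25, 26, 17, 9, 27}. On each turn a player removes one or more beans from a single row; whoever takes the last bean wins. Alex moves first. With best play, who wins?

Beth wins

Nim-sum: 25 XOR 26 XOR 17 XOR 9 XOR 27 = 0.
The nim-sum is 0, so this is a P-position: the player to move is in a losing position under optimal play; Alex is about to move from it and so loses — Beth wins.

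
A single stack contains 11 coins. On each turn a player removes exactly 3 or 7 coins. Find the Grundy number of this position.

0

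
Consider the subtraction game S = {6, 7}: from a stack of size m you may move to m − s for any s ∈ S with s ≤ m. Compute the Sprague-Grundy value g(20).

Build the Grundy sequence with g(k) = mex{g(k−s) : s ∈ {6, 7}, s ≤ k}:
k:     0  1  2  3  4  5  6  7  8  9 10 11 12 13 14 15 16 17 18 19 20
g(k):  0  0  0  0  0  0  1  1  1  1  1  1  2  0  0  0  0  0  0  1  1
So g(20) = 1.

1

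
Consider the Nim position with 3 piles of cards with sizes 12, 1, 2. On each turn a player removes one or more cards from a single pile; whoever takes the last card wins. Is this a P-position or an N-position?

N-position

Compute the nim-sum pairwise:
12 XOR 1 = 13
13 XOR 2 = 15
The nim-sum is 15 ≠ 0, so this is an N-position: the player to move can win.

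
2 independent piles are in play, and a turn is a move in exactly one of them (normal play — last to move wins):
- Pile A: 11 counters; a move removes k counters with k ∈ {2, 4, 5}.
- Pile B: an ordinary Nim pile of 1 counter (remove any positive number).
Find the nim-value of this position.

Build the Grundy sequence for pile A with g(k) = mex{g(k−s) : s ∈ {2, 4, 5}, s ≤ k}:
g(0) = mex{} = 0
g(1) = mex{} = 0
g(2) = mex{0} = 1
g(3) = mex{0} = 1
g(4) = mex{0,1} = 2
g(5) = mex{0,1} = 2
g(6) = mex{0,1,2} = 3
g(7) = mex{1,2} = 0
g(8) = mex{1,2,3} = 0
g(9) = mex{0,2} = 1
g(10) = mex{0,2,3} = 1
g(11) = mex{0,1,3} = 2
So g(11) = 2.
Pile B is a plain Nim pile of size 1, so its Grundy value is 1.
The value of a disjunctive sum is the nim-sum of the parts.
Combined value = 2 XOR 1 = 3.

3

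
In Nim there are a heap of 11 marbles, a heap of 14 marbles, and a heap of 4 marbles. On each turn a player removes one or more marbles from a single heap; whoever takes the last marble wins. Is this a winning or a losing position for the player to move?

Winning position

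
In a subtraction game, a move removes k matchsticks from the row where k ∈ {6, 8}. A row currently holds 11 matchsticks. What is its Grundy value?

Grundy values for subtraction set {6, 8}:
k:     0  1  2  3  4  5  6  7  8  9 10 11
g(k):  0  0  0  0  0  0  1  1  1  1  1  1
So g(11) = 1.

1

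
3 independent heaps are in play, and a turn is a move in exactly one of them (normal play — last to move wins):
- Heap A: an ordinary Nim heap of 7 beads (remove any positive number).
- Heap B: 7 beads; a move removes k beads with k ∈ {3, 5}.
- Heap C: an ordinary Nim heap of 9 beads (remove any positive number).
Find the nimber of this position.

Heap A is a plain Nim heap of size 7, so its Grundy value is 7.
Build the Grundy sequence for heap B with g(k) = mex{g(k−s) : s ∈ {3, 5}, s ≤ k}:
g(0) = mex{} = 0
g(1) = mex{} = 0
g(2) = mex{} = 0
g(3) = mex{0} = 1
g(4) = mex{0} = 1
g(5) = mex{0} = 1
g(6) = mex{0,1} = 2
g(7) = mex{0,1} = 2
So g(7) = 2.
Heap C is a plain Nim heap of size 9, so its Grundy value is 9.
The value of a disjunctive sum is the nim-sum of the parts.
Combined value = 7 ⊕ 2 ⊕ 9 = 12.

12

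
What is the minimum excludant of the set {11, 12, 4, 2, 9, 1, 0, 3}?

The values 0, 1, 2, 3, 4 are all present; 5 is the first non-negative integer missing from the set.

5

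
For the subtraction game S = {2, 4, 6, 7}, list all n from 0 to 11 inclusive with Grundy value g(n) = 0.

0, 1, 9, 10

Build the Grundy sequence with g(k) = mex{g(k−s) : s ∈ {2, 4, 6, 7}, s ≤ k}:
k:     0  1  2  3  4  5  6  7  8  9 10 11
g(k):  0  0  1  1  2  2  3  3  4  0  0  1
The P-positions (g = 0) in 0..11 are 0, 1, 9, 10.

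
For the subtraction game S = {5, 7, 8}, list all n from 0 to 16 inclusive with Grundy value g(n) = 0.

0, 1, 2, 3, 4, 13, 14, 15, 16

Grundy values for subtraction set {5, 7, 8}:
k:     0  1  2  3  4  5  6  7  8  9 10 11 12 13 14 15 16
g(k):  0  0  0  0  0  1  1  1  1  1  2  2  2  0  0  0  0
The P-positions (g = 0) in 0..16 are 0, 1, 2, 3, 4, 13, 14, 15, 16.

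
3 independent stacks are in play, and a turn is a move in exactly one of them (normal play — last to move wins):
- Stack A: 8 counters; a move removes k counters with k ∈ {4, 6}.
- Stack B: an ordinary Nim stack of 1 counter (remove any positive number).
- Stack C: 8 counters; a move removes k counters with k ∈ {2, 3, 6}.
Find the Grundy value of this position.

1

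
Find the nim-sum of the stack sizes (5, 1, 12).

8

Write each in binary and XOR column by column:
  0101  (5)
  0001  (1)
  1100  (12)
  ----
  1000  (8)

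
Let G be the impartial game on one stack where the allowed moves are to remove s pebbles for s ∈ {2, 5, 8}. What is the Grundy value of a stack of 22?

1

Compute g(0), g(1), … for moves {2, 5, 8}:
k:     0  1  2  3  4  5  6  7  8  9 10 11 12 13 14 15 16 17 18 19 20 21 22
g(k):  0  0  1  1  0  2  1  0  2  1  0  0  1  1  0  2  1  0  2  1  0  0  1
So g(22) = 1.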